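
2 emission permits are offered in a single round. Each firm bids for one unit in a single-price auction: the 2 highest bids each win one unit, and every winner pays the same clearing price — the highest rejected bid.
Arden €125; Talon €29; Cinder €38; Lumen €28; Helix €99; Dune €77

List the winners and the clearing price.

Arden, Helix; each pays €77

Bids ranked high→low: 125 (Arden), 99 (Helix), 77 (Dune), 38 (Cinder), …
Winners (2 units): Arden, Helix.
Clearing price = highest rejected bid = €77.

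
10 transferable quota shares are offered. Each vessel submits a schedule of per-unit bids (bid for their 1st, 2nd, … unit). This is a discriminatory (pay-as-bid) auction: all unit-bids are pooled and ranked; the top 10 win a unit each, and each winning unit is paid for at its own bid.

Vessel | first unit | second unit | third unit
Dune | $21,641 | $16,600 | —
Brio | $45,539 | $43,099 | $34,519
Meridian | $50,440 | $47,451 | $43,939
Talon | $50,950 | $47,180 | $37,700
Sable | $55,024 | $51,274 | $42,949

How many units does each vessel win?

All unit-bids, highest first — top 10: 55,024 (Sable-1), 51,274 (Sable-2), 50,950 (Talon-1), 50,440 (Meridian-1), 47,451 (Meridian-2), 47,180 (Talon-2), 45,539 (Brio-1), 43,939 (Meridian-3), 43,099 (Brio-2), 42,949 (Sable-3)
Next rejected bid: $37,700 (not a price — pay-as-bid).
Allocation: Brio 2, Meridian 3, Sable 3, Talon 2.

Brio 2, Meridian 3, Sable 3, Talon 2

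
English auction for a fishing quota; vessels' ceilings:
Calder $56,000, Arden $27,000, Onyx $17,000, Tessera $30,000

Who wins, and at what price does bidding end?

Open ascending-bid auction: the price rises until one bidder remains; the winner pays the price at which the last rival dropped out.
Limits in order: 56,000 (Calder) > 30,000 (Tessera) > 27,000 (Arden) > 17,000 (Onyx)
Bidding ends when Tessera exits at $30,000; Calder takes it.

Calder wins at $30,000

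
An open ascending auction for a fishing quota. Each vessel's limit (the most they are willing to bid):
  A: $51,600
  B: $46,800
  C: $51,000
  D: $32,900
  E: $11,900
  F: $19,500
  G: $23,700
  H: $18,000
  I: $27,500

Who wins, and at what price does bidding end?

A wins at $51,000

Limits in order: 51,600 (A) > 51,000 (C) > 46,800 (B) > 32,900 (D) > 27,500 (I) > 23,700 (G) > …
Bidding ends when C exits at $51,000; A takes it.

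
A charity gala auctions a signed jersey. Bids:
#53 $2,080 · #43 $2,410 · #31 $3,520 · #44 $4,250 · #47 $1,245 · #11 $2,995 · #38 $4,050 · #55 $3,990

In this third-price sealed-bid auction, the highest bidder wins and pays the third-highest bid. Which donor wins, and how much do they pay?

Sorting bids: 4,250 (#44) > 4,050 (#38) > 3,990 (#55) > 3,520 (#31) > 2,995 (#11) > 2,410 (#43) > …
#44 is highest; pays the third-highest bid, $3,990.

#44 pays $3,990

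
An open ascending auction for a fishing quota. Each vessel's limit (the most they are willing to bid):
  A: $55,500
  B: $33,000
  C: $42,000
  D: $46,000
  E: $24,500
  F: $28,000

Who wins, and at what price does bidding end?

Limits ranked: 55,500 (A) > 46,000 (D) > 42,000 (C) > 33,000 (B) > 28,000 (F) > 24,500 (E)
Bidding ends when D exits at $46,000; A takes it.

A wins at $46,000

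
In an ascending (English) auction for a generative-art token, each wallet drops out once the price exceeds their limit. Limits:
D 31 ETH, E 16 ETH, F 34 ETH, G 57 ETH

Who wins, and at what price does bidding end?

Ascending (English) auction: the price rises until one bidder remains; the winner pays the price at which the last rival dropped out.
Limits ranked: 57 (G) > 34 (F) > 31 (D) > 16 (E)
F is the last rival to drop out, at 34 ETH; G remains and wins at that price.

G wins at 34 ETH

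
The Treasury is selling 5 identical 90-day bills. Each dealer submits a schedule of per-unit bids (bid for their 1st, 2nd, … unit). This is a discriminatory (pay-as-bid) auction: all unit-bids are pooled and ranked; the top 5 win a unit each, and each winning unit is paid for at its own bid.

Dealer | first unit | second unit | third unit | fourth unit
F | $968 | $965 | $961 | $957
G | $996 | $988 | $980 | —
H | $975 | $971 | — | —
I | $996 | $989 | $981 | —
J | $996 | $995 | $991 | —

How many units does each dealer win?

All unit-bids, highest first — top 5: 996 (G-1), 996 (I-1), 996 (J-1), 995 (J-2), 991 (J-3)
Next rejected bid: $989 (not a price — pay-as-bid).
Allocation: G 1, I 1, J 3.

G 1, I 1, J 3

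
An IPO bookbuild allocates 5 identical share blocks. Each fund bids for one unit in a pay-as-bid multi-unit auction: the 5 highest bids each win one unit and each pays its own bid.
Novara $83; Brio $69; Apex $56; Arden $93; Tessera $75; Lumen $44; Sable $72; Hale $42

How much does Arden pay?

Ordering the bids: 93 (Arden), 83 (Novara), 75 (Tessera), 72 (Sable), 69 (Brio), 56 (Apex), 44 (Lumen), …
Top 5: Arden, Novara, Tessera, Sable, Brio.
Arden wins → own bid $93.

Arden pays $93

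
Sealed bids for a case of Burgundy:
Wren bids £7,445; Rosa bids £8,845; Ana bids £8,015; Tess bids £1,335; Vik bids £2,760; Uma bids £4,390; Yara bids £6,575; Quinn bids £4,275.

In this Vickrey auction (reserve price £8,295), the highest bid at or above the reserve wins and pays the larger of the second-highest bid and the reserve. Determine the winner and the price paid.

Rule: the highest bid at or above the reserve wins and pays the larger of the second-highest bid and the reserve.
Bids in order: 8,845 (Rosa) > 8,015 (Ana) > 7,445 (Wren) > 6,575 (Yara) > 4,390 (Uma) > 4,275 (Quinn) > …
Rosa has the top bid at or above the reserve (£8,845).
Second-highest bid £8,015 is below the reserve £8,295, so the reserve binds → payment £8,295.

Rosa pays £8,295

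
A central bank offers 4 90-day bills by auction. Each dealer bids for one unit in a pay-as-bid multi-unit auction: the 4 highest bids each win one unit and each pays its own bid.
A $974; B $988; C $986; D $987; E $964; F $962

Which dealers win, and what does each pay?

B $988, D $987, C $986, A $974

Bids ranked high→low: 988 (B), 987 (D), 986 (C), 974 (A), 964 (E), 962 (F)
Winners (4 units): B, D, C, A.
Each winner pays its own bid: B $988, D $987, C $986, A $974.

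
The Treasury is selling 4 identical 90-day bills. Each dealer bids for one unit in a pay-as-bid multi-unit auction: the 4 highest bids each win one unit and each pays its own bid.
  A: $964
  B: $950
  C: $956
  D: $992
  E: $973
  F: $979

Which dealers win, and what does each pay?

D $992, F $979, E $973, A $964

Ordering the bids: 992 (D), 979 (F), 973 (E), 964 (A), 956 (C), 950 (B)
The 4 highest are D, F, E, A.
Each winner pays its own bid: D $992, F $979, E $973, A $964.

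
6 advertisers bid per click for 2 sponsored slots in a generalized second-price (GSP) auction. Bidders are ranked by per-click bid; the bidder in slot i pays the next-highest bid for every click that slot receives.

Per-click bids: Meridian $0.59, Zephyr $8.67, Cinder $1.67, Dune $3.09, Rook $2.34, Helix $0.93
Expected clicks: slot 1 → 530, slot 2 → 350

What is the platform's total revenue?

Total revenue: $2456.70

Per-click bids in order: $8.67 (Zephyr) > $3.09 (Dune) > $2.34 (Rook) > …
Slot 1: Zephyr pays $3.09 × 530 = $1637.70
Slot 2: Dune pays $2.34 × 350 = $819.00
Total = $2456.70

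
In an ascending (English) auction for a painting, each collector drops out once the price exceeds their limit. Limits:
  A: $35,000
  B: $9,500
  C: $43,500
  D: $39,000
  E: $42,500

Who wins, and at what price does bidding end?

Limits ranked: 43,500 (C) > 42,500 (E) > 39,000 (D) > 35,000 (A) > 9,500 (B)
Bidding ends when E exits at $42,500; C takes it.

C wins at $42,500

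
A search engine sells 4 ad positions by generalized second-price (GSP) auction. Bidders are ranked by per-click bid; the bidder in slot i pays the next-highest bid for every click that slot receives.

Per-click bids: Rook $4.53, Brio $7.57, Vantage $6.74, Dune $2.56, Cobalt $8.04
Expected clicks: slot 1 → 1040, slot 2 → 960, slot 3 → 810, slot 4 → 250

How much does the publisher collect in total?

Total revenue: $18652.50

Per-click bids in order: $8.04 (Cobalt) > $7.57 (Brio) > $6.74 (Vantage) > $4.53 (Rook) > $2.56 (Dune)
Slot 1: Cobalt pays $7.57 × 1040 = $7872.80
Slot 2: Brio pays $6.74 × 960 = $6470.40
Slot 3: Vantage pays $4.53 × 810 = $3669.30
Slot 4: Rook pays $2.56 × 250 = $640.00
Total = $18652.50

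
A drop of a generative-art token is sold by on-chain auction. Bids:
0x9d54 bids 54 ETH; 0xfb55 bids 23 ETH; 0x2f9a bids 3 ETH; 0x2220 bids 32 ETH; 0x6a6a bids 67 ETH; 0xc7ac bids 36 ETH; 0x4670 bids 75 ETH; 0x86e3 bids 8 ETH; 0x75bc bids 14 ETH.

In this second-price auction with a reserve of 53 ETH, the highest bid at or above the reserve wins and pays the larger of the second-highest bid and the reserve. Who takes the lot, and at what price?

Sorting bids: 75 (0x4670) > 67 (0x6a6a) > 54 (0x9d54) > 36 (0xc7ac) > 32 (0x2220) > 23 (0xfb55) > …
0x4670 has the top bid at or above the reserve (75 ETH).
max(second-highest 67 ETH, reserve 53 ETH) = 67 ETH; the reserve does not bind.

0x4670 pays 67 ETH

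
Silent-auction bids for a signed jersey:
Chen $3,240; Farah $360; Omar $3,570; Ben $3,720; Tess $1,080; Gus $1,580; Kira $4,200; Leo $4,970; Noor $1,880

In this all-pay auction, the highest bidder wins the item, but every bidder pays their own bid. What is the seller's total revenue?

Rule: the highest bidder wins the item, but every bidder pays their own bid.
Bids in order: 4,970 (Leo) > 4,200 (Kira) > 3,720 (Ben) > 3,570 (Omar) > 3,240 (Chen) > 1,880 (Noor) > …
Leo wins with the top bid; all bids are sunk regardless.
Every bidder forfeits their bid regardless of winning.
Revenue = 3,240 + 360 + 3,570 + 3,720 + 1,080 + 1,580 + 4,200 + 4,970 + 1,880 = $24,600.

Total revenue: $24,600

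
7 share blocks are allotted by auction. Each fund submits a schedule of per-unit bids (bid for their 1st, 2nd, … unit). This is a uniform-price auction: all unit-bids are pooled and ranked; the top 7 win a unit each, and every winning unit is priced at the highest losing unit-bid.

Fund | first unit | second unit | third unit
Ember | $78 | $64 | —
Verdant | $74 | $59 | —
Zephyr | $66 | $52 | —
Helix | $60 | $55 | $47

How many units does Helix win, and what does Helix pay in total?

Helix: 2 units, pays $104

Merging the schedules and taking the best 7: 78 (Ember-1), 74 (Verdant-1), 66 (Zephyr-1), 64 (Ember-2), 60 (Helix-1), 59 (Verdant-2), 55 (Helix-2)
The (k+1)-th unit-bid is $52.
Helix wins 2 unit(s) at $52 each.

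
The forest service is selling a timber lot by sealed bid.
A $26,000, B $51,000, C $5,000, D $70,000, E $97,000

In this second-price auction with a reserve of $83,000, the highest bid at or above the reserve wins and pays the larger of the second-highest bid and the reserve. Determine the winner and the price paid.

Second-price auction with a reserve of $83,000: the highest bid at or above the reserve wins and pays the larger of the second-highest bid and the reserve.
Bids ranked: 97,000 (E) > 70,000 (D) > 51,000 (B) > 26,000 (A) > 5,000 (C)
E has the top bid at or above the reserve ($97,000).
Second-highest bid $70,000 is below the reserve $83,000, so the reserve binds → payment $83,000.

E pays $83,000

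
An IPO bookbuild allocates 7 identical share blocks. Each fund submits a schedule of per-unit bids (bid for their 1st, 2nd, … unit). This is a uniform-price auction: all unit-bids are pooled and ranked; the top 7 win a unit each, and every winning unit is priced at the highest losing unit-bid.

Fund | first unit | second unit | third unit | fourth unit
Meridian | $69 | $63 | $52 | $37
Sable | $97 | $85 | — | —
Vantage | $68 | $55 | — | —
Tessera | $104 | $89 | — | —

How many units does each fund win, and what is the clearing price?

All unit-bids, highest first — top 7: 104 (Tessera-1), 97 (Sable-1), 89 (Tessera-2), 85 (Sable-2), 69 (Meridian-1), 68 (Vantage-1), 63 (Meridian-2)
Highest rejected unit-bid = $55.
Allocation: Meridian 2, Sable 2, Tessera 2, Vantage 1.

Meridian 2, Sable 2, Tessera 2, Vantage 1; clearing price $55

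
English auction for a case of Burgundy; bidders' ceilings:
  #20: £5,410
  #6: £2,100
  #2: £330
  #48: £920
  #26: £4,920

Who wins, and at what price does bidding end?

Limits ranked: 5,410 (#20) > 4,920 (#26) > 2,100 (#6) > 920 (#48) > 330 (#2)
Once the price passes £4,920, only #20 is left; the hammer falls at #26's limit of £4,920.

#20 wins at £4,920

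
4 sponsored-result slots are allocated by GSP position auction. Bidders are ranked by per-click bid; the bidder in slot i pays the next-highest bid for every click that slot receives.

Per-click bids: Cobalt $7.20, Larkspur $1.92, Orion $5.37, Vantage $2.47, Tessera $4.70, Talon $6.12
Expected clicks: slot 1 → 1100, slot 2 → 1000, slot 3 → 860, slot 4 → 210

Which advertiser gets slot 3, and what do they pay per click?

Orion; $4.70 per click

Ranked by bid: $7.20 (Cobalt) > $6.12 (Talon) > $5.37 (Orion) > $4.70 (Tessera) > $2.47 (Vantage) > …
Slot 3 goes to the third-ranked bidder, Orion, who pays the next bid down: $4.70/click.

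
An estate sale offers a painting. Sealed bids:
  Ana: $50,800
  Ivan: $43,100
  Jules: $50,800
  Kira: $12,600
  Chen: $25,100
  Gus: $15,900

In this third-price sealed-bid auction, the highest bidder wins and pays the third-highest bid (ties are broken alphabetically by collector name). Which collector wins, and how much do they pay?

Third-price sealed-bid auction: the highest bidder wins and pays the third-highest bid.
Bids in order: 50,800 (Ana) > 50,800 (Jules) > 43,100 (Ivan) > 25,100 (Chen) > 15,900 (Gus) > 12,600 (Kira)
Ana and Jules tie at $50,800; tie-break gives it to Ana.
Ana wins; payment is bid #3 in the ranking = $43,100.

Ana pays $43,100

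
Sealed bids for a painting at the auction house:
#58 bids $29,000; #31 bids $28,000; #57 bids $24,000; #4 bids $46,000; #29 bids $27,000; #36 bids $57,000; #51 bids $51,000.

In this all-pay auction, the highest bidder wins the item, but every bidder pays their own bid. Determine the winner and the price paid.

#36 pays $57,000

Bids ranked: 57,000 (#36) > 51,000 (#51) > 46,000 (#4) > 29,000 (#58) > 28,000 (#31) > 27,000 (#29) > …
#36 wins with the top bid; all bids are sunk regardless.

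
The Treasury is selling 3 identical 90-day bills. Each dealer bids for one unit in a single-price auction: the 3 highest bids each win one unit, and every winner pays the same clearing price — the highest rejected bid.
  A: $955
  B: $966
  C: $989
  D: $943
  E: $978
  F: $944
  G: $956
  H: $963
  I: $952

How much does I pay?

I pays $0

Bids ranked high→low: 989 (C), 978 (E), 966 (B), 963 (H), 956 (G), …
Winners (3 units): C, E, B.
Clearing price = highest rejected bid = $963.
I does not win → pays $0.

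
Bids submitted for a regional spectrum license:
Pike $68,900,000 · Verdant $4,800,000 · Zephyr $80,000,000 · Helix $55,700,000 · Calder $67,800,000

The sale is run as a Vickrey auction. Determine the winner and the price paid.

Bids ranked: 80,000,000 (Zephyr) > 68,900,000 (Pike) > 67,800,000 (Calder) > 55,700,000 (Helix) > 4,800,000 (Verdant)
Zephyr is highest; pays the second-highest bid, $68,900,000.

Zephyr pays $68,900,000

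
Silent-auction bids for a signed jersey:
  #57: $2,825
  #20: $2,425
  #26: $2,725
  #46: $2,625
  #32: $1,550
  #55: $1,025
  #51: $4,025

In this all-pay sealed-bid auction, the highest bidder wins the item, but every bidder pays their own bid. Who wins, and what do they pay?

Bids ranked: 4,025 (#51) > 2,825 (#57) > 2,725 (#26) > 2,625 (#46) > 2,425 (#20) > 1,550 (#32) > …
#51 is highest and takes the item; every bidder forfeits their bid.

#51 pays $4,025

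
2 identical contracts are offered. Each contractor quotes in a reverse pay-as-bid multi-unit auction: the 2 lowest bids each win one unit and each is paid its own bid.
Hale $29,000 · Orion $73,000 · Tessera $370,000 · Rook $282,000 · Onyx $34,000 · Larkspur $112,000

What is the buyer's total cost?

Total cost: $63,000

Bids ranked low→high: 29,000 (Hale), 34,000 (Onyx), 73,000 (Orion), 112,000 (Larkspur), …
Winners (2 units): Hale, Onyx.
Total cost = 29,000 + 34,000 = $63,000.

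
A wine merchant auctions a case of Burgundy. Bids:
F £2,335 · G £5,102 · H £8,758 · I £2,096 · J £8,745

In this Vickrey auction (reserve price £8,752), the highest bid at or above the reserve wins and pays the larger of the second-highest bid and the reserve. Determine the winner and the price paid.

Bids ranked: 8,758 (H) > 8,745 (J) > 5,102 (G) > 2,335 (F) > 2,096 (I)
H has the top bid at or above the reserve (£8,758).
Second-highest bid £8,745 is below the reserve £8,752, so the reserve binds → payment £8,752.

H pays £8,752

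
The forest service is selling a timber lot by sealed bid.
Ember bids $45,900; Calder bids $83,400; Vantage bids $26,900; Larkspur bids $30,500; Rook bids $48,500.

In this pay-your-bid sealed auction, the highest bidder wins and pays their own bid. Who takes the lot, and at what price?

Calder pays $83,400

Pay-your-bid sealed auction: the highest bidder wins and pays their own bid.
Sorting bids: 83,400 (Calder) > 48,500 (Rook) > 45,900 (Ember) > 30,500 (Larkspur) > 26,900 (Vantage)
Calder is highest → pays own bid, $83,400.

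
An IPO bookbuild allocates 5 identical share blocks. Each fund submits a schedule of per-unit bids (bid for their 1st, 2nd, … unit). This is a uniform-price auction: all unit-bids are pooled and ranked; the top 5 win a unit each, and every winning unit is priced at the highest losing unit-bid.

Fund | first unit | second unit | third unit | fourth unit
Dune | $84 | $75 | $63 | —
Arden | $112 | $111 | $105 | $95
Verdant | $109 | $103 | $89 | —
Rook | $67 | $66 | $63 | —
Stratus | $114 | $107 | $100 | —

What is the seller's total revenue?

All unit-bids, highest first — top 5: 114 (Stratus-1), 112 (Arden-1), 111 (Arden-2), 109 (Verdant-1), 107 (Stratus-2)
The (k+1)-th unit-bid is $105.
Allocation: Arden 2, Stratus 2, Verdant 1. Every unit priced at $105.
Revenue = 5 × 105 = $525.

Total revenue: $525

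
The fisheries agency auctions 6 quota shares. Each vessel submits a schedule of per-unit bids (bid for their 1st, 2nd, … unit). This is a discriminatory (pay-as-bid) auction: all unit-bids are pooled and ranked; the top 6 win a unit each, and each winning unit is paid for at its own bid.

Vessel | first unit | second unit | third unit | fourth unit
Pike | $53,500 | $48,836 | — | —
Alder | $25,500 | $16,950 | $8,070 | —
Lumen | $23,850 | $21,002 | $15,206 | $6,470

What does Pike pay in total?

All unit-bids, highest first — top 6: 53,500 (Pike-1), 48,836 (Pike-2), 25,500 (Alder-1), 23,850 (Lumen-1), 21,002 (Lumen-2), 16,950 (Alder-2)
Next rejected bid: $15,206 (not a price — pay-as-bid).
Pike's winning unit-bids: 53,500 + 48,836 = $102,336.

Pike pays $102,336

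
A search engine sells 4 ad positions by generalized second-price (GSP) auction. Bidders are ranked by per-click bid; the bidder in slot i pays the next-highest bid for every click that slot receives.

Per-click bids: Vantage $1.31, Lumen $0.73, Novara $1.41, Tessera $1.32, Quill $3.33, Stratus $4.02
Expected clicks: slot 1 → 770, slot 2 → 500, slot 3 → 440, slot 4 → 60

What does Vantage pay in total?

Vantage pays $0.00

Per-click bids in order: $4.02 (Stratus) > $3.33 (Quill) > $1.41 (Novara) > $1.32 (Tessera) > $1.31 (Vantage) > …
Vantage ranks below slot 4 → no slot, pays nothing.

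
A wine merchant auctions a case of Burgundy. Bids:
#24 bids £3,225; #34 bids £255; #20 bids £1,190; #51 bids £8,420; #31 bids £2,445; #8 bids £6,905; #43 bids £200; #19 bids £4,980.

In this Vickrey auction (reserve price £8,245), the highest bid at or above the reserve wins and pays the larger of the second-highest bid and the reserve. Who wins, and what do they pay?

#51 pays £8,245

Sorting bids: 8,420 (#51) > 6,905 (#8) > 4,980 (#19) > 3,225 (#24) > 2,445 (#31) > 1,190 (#20) > …
#51 has the top bid at or above the reserve (£8,420).
max(second-highest £6,905, reserve £8,245) = £8,245.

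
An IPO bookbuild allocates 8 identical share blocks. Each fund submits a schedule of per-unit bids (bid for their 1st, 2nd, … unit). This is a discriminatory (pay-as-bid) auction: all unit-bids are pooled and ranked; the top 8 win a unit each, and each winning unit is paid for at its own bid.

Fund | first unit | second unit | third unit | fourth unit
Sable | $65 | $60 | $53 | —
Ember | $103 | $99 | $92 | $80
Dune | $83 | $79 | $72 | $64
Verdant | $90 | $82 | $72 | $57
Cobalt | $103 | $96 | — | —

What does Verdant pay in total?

All unit-bids, highest first — top 8: 103 (Ember-1), 103 (Cobalt-1), 99 (Ember-2), 96 (Cobalt-2), 92 (Ember-3), 90 (Verdant-1), 83 (Dune-1), 82 (Verdant-2)
Next rejected bid: $80 (not a price — pay-as-bid).
Verdant's winning unit-bids: 90 + 82 = $172.

Verdant pays $172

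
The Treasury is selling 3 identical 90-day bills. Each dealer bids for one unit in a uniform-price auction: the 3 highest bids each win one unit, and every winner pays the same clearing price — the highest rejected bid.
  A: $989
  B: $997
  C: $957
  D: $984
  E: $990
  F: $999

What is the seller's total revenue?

Ordering the bids: 999 (F), 997 (B), 990 (E), 989 (A), 984 (D), …
The 3 highest are F, B, E.
Clearing price = highest rejected bid = $989.
Total revenue = 3 × $989 = $2,967.

Total revenue: $2,967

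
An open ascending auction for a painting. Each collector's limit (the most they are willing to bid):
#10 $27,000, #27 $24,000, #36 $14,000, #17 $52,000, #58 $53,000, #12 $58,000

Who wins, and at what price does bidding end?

#12 wins at $53,000

Open ascending-bid auction: the price rises until one bidder remains; the winner pays the price at which the last rival dropped out.
Sorting limits: 58,000 (#12) > 53,000 (#58) > 52,000 (#17) > 27,000 (#10) > 24,000 (#27) > 14,000 (#36)
Bidding ends when #58 exits at $53,000; #12 takes it.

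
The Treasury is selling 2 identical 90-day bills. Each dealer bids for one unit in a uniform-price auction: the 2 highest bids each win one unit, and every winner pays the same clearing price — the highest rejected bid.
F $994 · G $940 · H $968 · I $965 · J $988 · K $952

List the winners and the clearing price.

F, J; each pays $968

Sorting: 994 (F), 988 (J), 968 (H), 965 (I), …
Top 2: F, J.
Highest unsuccessful bid: $968 → clearing price.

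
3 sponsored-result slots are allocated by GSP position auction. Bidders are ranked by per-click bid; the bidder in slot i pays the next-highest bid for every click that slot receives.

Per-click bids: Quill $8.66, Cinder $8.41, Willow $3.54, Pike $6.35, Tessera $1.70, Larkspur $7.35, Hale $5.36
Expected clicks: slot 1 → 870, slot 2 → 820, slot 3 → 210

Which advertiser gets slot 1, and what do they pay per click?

Quill; $8.41 per click

Per-click bids in order: $8.66 (Quill) > $8.41 (Cinder) > $7.35 (Larkspur) > $6.35 (Pike) > …
Slot 1 goes to the first-ranked bidder, Quill, who pays the next bid down: $8.41/click.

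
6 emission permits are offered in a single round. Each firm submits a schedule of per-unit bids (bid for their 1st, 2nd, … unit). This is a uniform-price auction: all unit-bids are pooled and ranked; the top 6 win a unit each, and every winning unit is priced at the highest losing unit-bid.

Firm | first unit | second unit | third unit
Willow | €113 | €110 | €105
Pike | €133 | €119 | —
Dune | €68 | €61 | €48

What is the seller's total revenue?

Merging the schedules and taking the best 6: 133 (Pike-1), 119 (Pike-2), 113 (Willow-1), 110 (Willow-2), 105 (Willow-3), 68 (Dune-1)
The (k+1)-th unit-bid is €61.
Allocation: Dune 1, Pike 2, Willow 3. Every unit priced at €61.
Revenue = 6 × 61 = €366.

Total revenue: €366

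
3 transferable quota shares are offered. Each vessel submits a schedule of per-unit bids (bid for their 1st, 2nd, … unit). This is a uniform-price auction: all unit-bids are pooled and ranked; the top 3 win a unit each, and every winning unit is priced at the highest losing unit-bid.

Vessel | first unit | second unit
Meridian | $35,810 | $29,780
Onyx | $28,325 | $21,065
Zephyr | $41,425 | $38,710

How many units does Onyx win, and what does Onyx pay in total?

Pooled unit-bids ranked (top 3): 41,425 (Zephyr-1), 38,710 (Zephyr-2), 35,810 (Meridian-1)
The (k+1)-th unit-bid is $29,780.
Onyx wins 0 unit(s) at $29,780 each.

Onyx: 0 units, pays $0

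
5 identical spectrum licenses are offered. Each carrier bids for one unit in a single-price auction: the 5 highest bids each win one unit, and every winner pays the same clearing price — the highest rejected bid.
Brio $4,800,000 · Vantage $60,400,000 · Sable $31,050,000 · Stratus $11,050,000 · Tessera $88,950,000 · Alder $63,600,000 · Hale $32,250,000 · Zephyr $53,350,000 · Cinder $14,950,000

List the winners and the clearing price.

Tessera, Alder, Vantage, Zephyr, Hale; each pays $31,050,000

Bids ranked high→low: 88,950,000 (Tessera), 63,600,000 (Alder), 60,400,000 (Vantage), 53,350,000 (Zephyr), 32,250,000 (Hale), 31,050,000 (Sable), 14,950,000 (Cinder), …
The 5 highest are Tessera, Alder, Vantage, Zephyr, Hale.
First losing bid is Sable's $31,050,000, which sets the uniform price.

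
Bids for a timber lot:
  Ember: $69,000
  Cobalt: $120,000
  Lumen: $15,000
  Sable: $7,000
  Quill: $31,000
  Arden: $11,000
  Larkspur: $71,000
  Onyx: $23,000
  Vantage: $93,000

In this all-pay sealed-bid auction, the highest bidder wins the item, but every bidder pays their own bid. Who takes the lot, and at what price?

Cobalt pays $120,000

All-pay sealed-bid auction: the highest bidder wins the item, but every bidder pays their own bid.
Bids ranked: 120,000 (Cobalt) > 93,000 (Vantage) > 71,000 (Larkspur) > 69,000 (Ember) > 31,000 (Quill) > 23,000 (Onyx) > …
Cobalt wins with the top bid; all bids are sunk regardless.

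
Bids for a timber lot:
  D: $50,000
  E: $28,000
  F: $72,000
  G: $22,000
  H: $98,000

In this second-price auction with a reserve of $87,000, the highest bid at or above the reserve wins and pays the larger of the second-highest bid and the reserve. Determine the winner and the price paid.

H pays $87,000

Bids in order: 98,000 (H) > 72,000 (F) > 50,000 (D) > 28,000 (E) > 22,000 (G)
Highest eligible bid: H at $98,000.
Second-highest bid $72,000 is below the reserve $87,000, so the reserve binds → payment $87,000.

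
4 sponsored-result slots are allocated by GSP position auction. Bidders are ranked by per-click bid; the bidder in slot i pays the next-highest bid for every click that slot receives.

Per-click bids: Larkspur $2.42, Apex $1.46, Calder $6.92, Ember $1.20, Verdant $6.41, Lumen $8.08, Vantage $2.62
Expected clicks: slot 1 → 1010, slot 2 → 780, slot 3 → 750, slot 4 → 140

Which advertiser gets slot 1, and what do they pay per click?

Per-click bids in order: $8.08 (Lumen) > $6.92 (Calder) > $6.41 (Verdant) > $2.62 (Vantage) > $2.42 (Larkspur) > …
Slot 1 goes to the first-ranked bidder, Lumen, who pays the next bid down: $6.92/click.

Lumen; $6.92 per click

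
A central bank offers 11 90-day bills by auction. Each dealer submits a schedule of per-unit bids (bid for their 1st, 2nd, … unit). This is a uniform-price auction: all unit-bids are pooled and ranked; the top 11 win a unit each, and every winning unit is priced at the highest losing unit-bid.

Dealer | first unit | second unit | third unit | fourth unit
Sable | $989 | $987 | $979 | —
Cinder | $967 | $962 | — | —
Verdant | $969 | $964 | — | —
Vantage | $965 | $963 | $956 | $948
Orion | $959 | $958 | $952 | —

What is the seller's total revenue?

Total revenue: $10,516

Pooled unit-bids ranked (top 11): 989 (Sable-1), 987 (Sable-2), 979 (Sable-3), 969 (Verdant-1), 967 (Cinder-1), 965 (Vantage-1), 964 (Verdant-2), 963 (Vantage-2), 962 (Cinder-2), 959 (Orion-1), 958 (Orion-2)
The (k+1)-th unit-bid is $956.
Allocation: Cinder 2, Orion 2, Sable 3, Vantage 2, Verdant 2. Every unit priced at $956.
Revenue = 11 × 956 = $10,516.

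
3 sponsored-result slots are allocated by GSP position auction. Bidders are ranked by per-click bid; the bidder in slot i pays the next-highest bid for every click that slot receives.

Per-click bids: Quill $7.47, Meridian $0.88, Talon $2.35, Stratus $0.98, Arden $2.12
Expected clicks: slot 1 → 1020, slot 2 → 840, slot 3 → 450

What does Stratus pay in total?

Per-click bids in order: $7.47 (Quill) > $2.35 (Talon) > $2.12 (Arden) > $0.98 (Stratus) > …
Stratus ranks below slot 3 → no slot, pays nothing.

Stratus pays $0.00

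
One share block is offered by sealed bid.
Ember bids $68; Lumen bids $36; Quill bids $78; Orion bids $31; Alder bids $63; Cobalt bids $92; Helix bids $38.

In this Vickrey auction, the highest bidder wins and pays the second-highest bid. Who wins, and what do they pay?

Cobalt pays $78

Bids ranked: 92 (Cobalt) > 78 (Quill) > 68 (Ember) > 63 (Alder) > 38 (Helix) > 36 (Lumen) > …
Second-price: Cobalt pays Quill's bid of $78.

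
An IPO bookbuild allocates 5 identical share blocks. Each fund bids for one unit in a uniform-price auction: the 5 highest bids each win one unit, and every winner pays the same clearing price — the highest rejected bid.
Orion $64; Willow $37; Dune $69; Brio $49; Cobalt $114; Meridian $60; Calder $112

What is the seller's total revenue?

Total revenue: $245

Bids ranked high→low: 114 (Cobalt), 112 (Calder), 69 (Dune), 64 (Orion), 60 (Meridian), 49 (Brio), 37 (Willow)
Winners (5 units): Cobalt, Calder, Dune, Orion, Meridian.
Highest unsuccessful bid: $49 → clearing price.
Total revenue = 5 × $49 = $245.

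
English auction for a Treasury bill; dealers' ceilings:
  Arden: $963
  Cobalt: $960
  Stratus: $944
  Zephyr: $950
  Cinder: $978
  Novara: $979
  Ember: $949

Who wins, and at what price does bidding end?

Sorting limits: 979 (Novara) > 978 (Cinder) > 963 (Arden) > 960 (Cobalt) > 950 (Zephyr) > 949 (Ember) > …
Cinder is the last rival to drop out, at $978; Novara remains and wins at that price.

Novara wins at $978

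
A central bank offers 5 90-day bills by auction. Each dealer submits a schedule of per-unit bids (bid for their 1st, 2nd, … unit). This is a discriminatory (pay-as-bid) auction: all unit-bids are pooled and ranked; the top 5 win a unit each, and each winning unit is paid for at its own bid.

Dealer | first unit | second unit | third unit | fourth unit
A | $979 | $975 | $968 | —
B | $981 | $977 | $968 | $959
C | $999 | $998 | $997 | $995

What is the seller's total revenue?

All unit-bids, highest first — top 5: 999 (C-1), 998 (C-2), 997 (C-3), 995 (C-4), 981 (B-1)
Next rejected bid: $979 (not a price — pay-as-bid).
Each winning unit pays its own bid.
Revenue = 999 + 998 + 997 + 995 + 981 = $4,970.

Total revenue: $4,970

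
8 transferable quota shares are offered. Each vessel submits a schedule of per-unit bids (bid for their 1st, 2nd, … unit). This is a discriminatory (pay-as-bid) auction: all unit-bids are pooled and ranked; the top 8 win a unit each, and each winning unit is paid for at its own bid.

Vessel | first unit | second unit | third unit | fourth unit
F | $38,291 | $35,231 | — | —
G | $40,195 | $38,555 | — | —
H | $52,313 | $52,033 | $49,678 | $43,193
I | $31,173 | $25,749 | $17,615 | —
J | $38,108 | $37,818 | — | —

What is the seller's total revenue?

Total revenue: $352,366

Merging the schedules and taking the best 8: 52,313 (H-1), 52,033 (H-2), 49,678 (H-3), 43,193 (H-4), 40,195 (G-1), 38,555 (G-2), 38,291 (F-1), 38,108 (J-1)
Next rejected bid: $37,818 (not a price — pay-as-bid).
Each winning unit pays its own bid.
Revenue = 52,313 + 52,033 + 49,678 + 43,193 + 40,195 + 38,555 + 38,291 + 38,108 = $352,366.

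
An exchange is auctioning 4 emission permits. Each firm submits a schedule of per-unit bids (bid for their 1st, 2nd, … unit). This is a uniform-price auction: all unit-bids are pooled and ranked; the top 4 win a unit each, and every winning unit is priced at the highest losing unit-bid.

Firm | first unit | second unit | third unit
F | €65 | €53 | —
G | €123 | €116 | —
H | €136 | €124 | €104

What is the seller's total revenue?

Total revenue: €416

Merging the schedules and taking the best 4: 136 (H-1), 124 (H-2), 123 (G-1), 116 (G-2)
Highest rejected unit-bid = €104.
Allocation: G 2, H 2. Every unit priced at €104.
Revenue = 4 × 104 = €416.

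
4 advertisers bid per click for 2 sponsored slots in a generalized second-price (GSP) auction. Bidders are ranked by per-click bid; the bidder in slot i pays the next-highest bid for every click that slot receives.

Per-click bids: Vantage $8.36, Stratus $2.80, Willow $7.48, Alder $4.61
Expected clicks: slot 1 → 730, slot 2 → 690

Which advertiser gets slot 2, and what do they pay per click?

Willow; $4.61 per click

Per-click bids in order: $8.36 (Vantage) > $7.48 (Willow) > $4.61 (Alder) > …
Slot 2 goes to the second-ranked bidder, Willow, who pays the next bid down: $4.61/click.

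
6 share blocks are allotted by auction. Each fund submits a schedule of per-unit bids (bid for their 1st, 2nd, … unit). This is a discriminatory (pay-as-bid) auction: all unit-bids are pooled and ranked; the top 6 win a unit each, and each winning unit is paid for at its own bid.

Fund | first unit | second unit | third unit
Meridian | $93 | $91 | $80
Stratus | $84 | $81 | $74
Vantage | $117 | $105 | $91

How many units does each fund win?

Meridian 2, Stratus 1, Vantage 3

All unit-bids, highest first — top 6: 117 (Vantage-1), 105 (Vantage-2), 93 (Meridian-1), 91 (Meridian-2), 91 (Vantage-3), 84 (Stratus-1)
Next rejected bid: $81 (not a price — pay-as-bid).
Allocation: Meridian 2, Stratus 1, Vantage 3.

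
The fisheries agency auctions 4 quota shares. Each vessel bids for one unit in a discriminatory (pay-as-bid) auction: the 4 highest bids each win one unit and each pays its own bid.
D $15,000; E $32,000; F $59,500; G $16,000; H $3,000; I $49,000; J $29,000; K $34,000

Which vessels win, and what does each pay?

F $59,500, I $49,000, K $34,000, E $32,000

Ordering the bids: 59,500 (F), 49,000 (I), 34,000 (K), 32,000 (E), 29,000 (J), 16,000 (G), …
The 4 highest are F, I, K, E.
Each winner pays its own bid: F $59,500, I $49,000, K $34,000, E $32,000.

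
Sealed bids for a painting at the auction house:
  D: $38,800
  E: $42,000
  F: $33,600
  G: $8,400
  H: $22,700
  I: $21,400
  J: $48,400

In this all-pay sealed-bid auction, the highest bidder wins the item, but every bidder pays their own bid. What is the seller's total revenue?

Total revenue: $215,300

All-pay sealed-bid auction: the highest bidder wins the item, but every bidder pays their own bid.
Bids in order: 48,400 (J) > 42,000 (E) > 38,800 (D) > 33,600 (F) > 22,700 (H) > 21,400 (I) > …
Every bidder forfeits their bid regardless of winning.
Revenue = 38,800 + 42,000 + 33,600 + 8,400 + 22,700 + 21,400 + 48,400 = $215,300.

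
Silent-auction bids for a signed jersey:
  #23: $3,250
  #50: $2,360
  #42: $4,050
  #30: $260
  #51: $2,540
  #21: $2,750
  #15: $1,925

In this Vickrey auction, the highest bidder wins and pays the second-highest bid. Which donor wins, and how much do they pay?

Sorting bids: 4,050 (#42) > 3,250 (#23) > 2,750 (#21) > 2,540 (#51) > 2,360 (#50) > 1,925 (#15) > …
#42 wins with the highest bid; price is set by the runner-up at $3,250.

#42 pays $3,250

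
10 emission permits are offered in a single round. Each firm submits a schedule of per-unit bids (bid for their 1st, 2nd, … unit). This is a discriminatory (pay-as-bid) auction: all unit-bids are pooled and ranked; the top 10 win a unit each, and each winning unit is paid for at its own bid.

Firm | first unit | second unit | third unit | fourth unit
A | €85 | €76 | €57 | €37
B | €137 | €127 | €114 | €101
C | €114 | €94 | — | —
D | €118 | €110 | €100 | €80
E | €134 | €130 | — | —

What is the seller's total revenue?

Total revenue: €1,185

Merging the schedules and taking the best 10: 137 (B-1), 134 (E-1), 130 (E-2), 127 (B-2), 118 (D-1), 114 (B-3), 114 (C-1), 110 (D-2), 101 (B-4), 100 (D-3)
Next rejected bid: €94 (not a price — pay-as-bid).
Each winning unit pays its own bid.
Revenue = 137 + 134 + 130 + 127 + 118 + 114 + 114 + 110 + 101 + 100 = €1,185.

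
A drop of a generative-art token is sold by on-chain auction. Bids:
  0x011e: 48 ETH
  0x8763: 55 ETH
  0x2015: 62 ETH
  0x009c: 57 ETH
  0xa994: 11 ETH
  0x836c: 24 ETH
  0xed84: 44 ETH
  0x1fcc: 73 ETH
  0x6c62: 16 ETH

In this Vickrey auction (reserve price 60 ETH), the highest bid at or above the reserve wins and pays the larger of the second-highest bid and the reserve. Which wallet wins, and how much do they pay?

Bids ranked: 73 (0x1fcc) > 62 (0x2015) > 57 (0x009c) > 55 (0x8763) > 48 (0x011e) > 44 (0xed84) > …
0x1fcc has the top bid at or above the reserve (73 ETH).
Second-highest bid 62 ETH exceeds the reserve 60 ETH → payment 62 ETH.

0x1fcc pays 62 ETH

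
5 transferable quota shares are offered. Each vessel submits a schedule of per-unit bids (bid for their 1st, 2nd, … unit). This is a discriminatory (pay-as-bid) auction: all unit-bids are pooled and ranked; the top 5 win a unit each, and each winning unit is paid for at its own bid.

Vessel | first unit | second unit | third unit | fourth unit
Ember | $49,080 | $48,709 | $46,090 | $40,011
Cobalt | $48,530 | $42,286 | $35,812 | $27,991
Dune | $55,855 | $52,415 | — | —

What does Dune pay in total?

Dune pays $108,270

All unit-bids, highest first — top 5: 55,855 (Dune-1), 52,415 (Dune-2), 49,080 (Ember-1), 48,709 (Ember-2), 48,530 (Cobalt-1)
Next rejected bid: $46,090 (not a price — pay-as-bid).
Dune's winning unit-bids: 55,855 + 52,415 = $108,270.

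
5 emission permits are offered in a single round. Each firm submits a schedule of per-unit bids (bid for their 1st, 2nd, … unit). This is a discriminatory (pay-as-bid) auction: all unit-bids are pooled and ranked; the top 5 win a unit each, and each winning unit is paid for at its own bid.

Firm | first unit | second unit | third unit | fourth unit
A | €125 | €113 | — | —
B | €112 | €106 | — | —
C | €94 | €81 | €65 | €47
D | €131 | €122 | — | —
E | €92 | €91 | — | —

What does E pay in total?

Merging the schedules and taking the best 5: 131 (D-1), 125 (A-1), 122 (D-2), 113 (A-2), 112 (B-1)
Next rejected bid: €106 (not a price — pay-as-bid).
E wins no units.

E pays €0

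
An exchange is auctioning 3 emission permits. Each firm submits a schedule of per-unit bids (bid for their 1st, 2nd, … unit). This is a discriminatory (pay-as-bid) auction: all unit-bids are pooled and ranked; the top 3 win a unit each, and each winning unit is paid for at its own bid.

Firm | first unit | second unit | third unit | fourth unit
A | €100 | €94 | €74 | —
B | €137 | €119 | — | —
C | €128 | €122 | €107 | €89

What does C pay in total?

Pooled unit-bids ranked (top 3): 137 (B-1), 128 (C-1), 122 (C-2)
Next rejected bid: €119 (not a price — pay-as-bid).
C's winning unit-bids: 128 + 122 = €250.

C pays €250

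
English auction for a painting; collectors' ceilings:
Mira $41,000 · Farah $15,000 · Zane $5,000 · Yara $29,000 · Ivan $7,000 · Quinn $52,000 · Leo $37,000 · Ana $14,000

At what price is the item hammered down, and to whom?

Quinn wins at $41,000

Rule: the price rises until one bidder remains; the winner pays the price at which the last rival dropped out.
Limits ranked: 52,000 (Quinn) > 41,000 (Mira) > 37,000 (Leo) > 29,000 (Yara) > 15,000 (Farah) > 14,000 (Ana) > …
Bidding ends when Mira exits at $41,000; Quinn takes it.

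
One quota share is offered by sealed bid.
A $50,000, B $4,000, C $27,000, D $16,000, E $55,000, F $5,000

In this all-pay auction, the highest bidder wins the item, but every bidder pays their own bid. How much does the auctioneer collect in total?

Total revenue: $157,000

Bids in order: 55,000 (E) > 50,000 (A) > 27,000 (C) > 16,000 (D) > 5,000 (F) > 4,000 (B)
Every bidder forfeits their bid regardless of winning.
Revenue = 50,000 + 4,000 + 27,000 + 16,000 + 55,000 + 5,000 = $157,000.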